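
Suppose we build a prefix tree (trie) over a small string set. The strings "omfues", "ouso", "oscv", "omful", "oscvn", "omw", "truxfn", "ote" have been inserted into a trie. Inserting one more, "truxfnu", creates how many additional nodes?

Walking "truxfnu" from the root, the first 6 characters ("truxfn") follow existing edges; "u" is the first miss.
Each of the 1 remaining characters creates one node.

1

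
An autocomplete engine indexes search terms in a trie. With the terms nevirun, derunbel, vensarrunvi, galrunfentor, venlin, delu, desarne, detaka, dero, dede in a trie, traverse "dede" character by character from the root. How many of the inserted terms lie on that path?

1

Check each prefix of "dede" against the stored set — each match is an end-marker on the path.
Prefixes of the query that are stored words: "dede"
Count: 1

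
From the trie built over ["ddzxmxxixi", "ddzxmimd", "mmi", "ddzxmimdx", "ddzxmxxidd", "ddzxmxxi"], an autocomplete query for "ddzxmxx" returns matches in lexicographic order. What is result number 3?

Filter for "ddzxmxx…" and sort: "ddzxmxxi", "ddzxmxxidd", "ddzxmxxixi"
Position 3: ddzxmxxixi

ddzxmxxixi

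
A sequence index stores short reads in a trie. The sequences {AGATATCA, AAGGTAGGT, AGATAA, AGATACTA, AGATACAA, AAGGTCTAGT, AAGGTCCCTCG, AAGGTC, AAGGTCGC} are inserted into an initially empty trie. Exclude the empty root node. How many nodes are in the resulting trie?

34

Trie structure (* marks end of a word):
(root)
└─ A
   ├─ A
   │  └─ G
   │     └─ G
   │        └─ T
   │           ├─ A
   │           │  └─ G
   │           │     └─ G
   │           │        └─ T *
   │           └─ C *
   │              ├─ C
   │              │  └─ C
   │              │     └─ T
   │              │        └─ C
   │              │           └─ G *
   │              ├─ G
   │              │  └─ C *
   │              └─ T
   │                 └─ A
   │                    └─ G
   │                       └─ T *
   └─ G
      └─ A
         └─ T
            └─ A
               ├─ A *
               ├─ C
               │  ├─ A
               │  │  └─ A *
               │  └─ T
               │     └─ A *
               └─ T
                  └─ C
                     └─ A *
Counting every labelled node above: 34.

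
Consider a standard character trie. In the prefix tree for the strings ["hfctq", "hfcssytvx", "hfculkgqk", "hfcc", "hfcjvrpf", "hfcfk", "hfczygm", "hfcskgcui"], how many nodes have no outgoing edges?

8

Leaves are exactly the stored words that no other stored word extends.
Those words: "hfcc", "hfcfk", "hfcjvrpf", "hfcskgcui", "hfcssytvx", "hfctq", "hfculkgqk", "hfczygm"
Leaf count: 8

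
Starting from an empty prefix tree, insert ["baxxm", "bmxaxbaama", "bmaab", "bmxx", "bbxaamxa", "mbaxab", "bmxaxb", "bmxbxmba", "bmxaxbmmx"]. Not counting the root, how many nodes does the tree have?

39

Trace insertions, counting only characters that open a new branch:
  "baxxm" → 5 new (b, a, x, x, m)
  "bmxaxbaama" → prefix "b" already present; 9 new (m, x, a, x, b, a, a, m, a)
  "bmaab" → prefix "bm" already present; 3 new (a, a, b)
  "bmxx" → prefix "bmx" already present; 1 new (x)
  "bbxaamxa" → prefix "b" already present; 7 new (b, x, a, a, m, x, a)
  "mbaxab" → 6 new (m, b, a, x, a, b)
  "bmxaxb" → prefix "bmxaxb" already present; 0 new (none)
  "bmxbxmba" → prefix "bmx" already present; 5 new (b, x, m, b, a)
  "bmxaxbmmx" → prefix "bmxaxb" already present; 3 new (m, m, x)
Total nodes = 5 + 9 + 3 + 1 + 7 + 6 + 0 + 5 + 3 = 39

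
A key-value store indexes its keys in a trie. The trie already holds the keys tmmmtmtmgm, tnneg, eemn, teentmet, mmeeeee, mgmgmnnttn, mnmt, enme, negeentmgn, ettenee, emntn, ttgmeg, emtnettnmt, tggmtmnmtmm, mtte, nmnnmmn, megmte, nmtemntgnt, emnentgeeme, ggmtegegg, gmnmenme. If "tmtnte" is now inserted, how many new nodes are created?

The longest prefix of "tmtnte" already in the trie is "tm" (length 2).
Each of the 4 remaining characters creates one node.

4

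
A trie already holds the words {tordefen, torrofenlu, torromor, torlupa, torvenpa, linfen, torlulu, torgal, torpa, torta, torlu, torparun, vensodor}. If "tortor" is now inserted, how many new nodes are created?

Walking "tortor" from the root, the first 4 characters ("tort") follow existing edges; "o" is the first miss.
New nodes needed: |"tortor"| − 4 = 6 − 4 = 2.

2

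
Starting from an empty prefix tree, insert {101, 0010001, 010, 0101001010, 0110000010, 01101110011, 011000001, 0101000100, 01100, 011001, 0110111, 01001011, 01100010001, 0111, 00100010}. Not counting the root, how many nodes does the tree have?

51

For each word, the new-node count is its length minus the longest prefix already in the trie:
  "101" → 3 new (1, 0, 1)
  "0010001" → 7 new (0, 0, 1, 0, 0, 0, 1)
  "010" → prefix "0" already present; 2 new (1, 0)
  "0101001010" → prefix "010" already present; 7 new (1, 0, 0, 1, 0, 1, 0)
  "0110000010" → prefix "01" already present; 8 new (1, 0, 0, 0, 0, 0, 1, 0)
  "01101110011" → prefix "0110" already present; 7 new (1, 1, 1, 0, 0, 1, 1)
  "011000001" → prefix "011000001" already present; 0 new (none)
  "0101000100" → prefix "010100" already present; 4 new (0, 1, 0, 0)
  "01100" → prefix "01100" already present; 0 new (none)
  "011001" → prefix "01100" already present; 1 new (1)
  "0110111" → prefix "0110111" already present; 0 new (none)
  "01001011" → prefix "010" already present; 5 new (0, 1, 0, 1, 1)
  "01100010001" → prefix "011000" already present; 5 new (1, 0, 0, 0, 1)
  "0111" → prefix "011" already present; 1 new (1)
  "00100010" → prefix "0010001" already present; 1 new (0)
Total nodes = 3 + 7 + 2 + 7 + 8 + 7 + 0 + 4 + 0 + 1 + 0 + 5 + 5 + 1 + 1 = 51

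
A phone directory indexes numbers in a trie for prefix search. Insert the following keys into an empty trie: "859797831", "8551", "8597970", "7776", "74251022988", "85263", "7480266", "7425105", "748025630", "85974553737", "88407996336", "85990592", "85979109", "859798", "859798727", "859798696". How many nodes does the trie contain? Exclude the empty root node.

Count nodes per top-level branch (shared prefixes stored once):
  '7'-branch (74251022988, 7425105, 748025630, 7480266, 7776): 24 nodes
  '8'-branch (85263, 8551, 85974553737, 85979109, 8597970, 859797831, 859798, 859798696, 859798727, 85990592, 88407996336): 47 nodes
Sum: 71

71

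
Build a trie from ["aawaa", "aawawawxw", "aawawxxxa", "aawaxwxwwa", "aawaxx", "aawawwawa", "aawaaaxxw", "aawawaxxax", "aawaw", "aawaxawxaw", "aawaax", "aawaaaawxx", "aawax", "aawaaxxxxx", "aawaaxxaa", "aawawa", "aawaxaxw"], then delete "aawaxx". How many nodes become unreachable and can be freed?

After clearing the end-marker at "aawaxx", prune upward until reaching a node still needed by another word.
The suffix "x" (1 node) is used only by "aawaxx"; the node for "aawax" still has the child "w", so pruning stops there.
Nodes removed: 1

1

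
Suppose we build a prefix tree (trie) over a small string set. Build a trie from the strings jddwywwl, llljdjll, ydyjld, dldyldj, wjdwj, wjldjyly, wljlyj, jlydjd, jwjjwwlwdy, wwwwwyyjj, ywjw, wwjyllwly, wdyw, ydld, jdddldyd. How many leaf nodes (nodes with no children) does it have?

A leaf is a node with no children — equivalently, the end of a word that is not a proper prefix of any other stored word.
Those words: "dldyldj", "jdddldyd", "jddwywwl", "jlydjd", "jwjjwwlwdy", "llljdjll", "wdyw", "wjdwj", "wjldjyly", "wljlyj", "wwjyllwly", "wwwwwyyjj", "ydld", "ydyjld", "ywjw"
Leaf count: 15

15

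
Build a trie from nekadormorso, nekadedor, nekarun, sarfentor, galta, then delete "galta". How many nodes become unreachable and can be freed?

After clearing the end-marker at "galta", prune upward until reaching a node still needed by another word.
No other word shares any prefix with "galta", so all 5 of its nodes go.
Nodes removed: 5

5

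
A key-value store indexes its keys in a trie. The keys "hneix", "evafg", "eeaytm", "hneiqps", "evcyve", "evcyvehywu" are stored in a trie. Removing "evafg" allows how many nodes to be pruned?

3

After clearing the end-marker at "evafg", prune upward until reaching a node still needed by another word.
The suffix "afg" (3 nodes) is used only by "evafg"; the node for "ev" still has the child "c", so pruning stops there.
Nodes removed: 3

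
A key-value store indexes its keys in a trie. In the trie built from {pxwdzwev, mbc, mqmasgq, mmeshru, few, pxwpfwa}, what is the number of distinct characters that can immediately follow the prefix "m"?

3

Walk "m" from the root, arriving at one node.
Characters that immediately follow "m" among the stored strings: {b, m, q}.
That node has 3 child edges.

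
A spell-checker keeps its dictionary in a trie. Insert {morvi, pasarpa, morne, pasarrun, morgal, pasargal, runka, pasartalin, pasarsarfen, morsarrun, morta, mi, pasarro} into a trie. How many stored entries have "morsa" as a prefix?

Traverse to the node for "morsa", then collect every word in that subtree.
Words under "morsa": morsarrun
Count: 1

1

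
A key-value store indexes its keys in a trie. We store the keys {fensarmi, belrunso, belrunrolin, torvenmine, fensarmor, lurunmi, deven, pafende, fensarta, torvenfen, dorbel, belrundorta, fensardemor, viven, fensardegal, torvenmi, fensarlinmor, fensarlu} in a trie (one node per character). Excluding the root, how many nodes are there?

Count nodes per top-level branch (shared prefixes stored once):
  'b'-branch (belrundorta, belrunrolin, belrunso): 18 nodes
  'd'-branch (deven, dorbel): 10 nodes
  'f'-branch (fensardegal, fensardemor, fensarlinmor, fensarlu, fensarmi, fensarmor, fensarta): 27 nodes
  'l'-branch (lurunmi): 7 nodes
  'p'-branch (pafende): 7 nodes
  't'-branch (torvenfen, torvenmi, torvenmine): 13 nodes
  'v'-branch (viven): 5 nodes
Sum: 87

87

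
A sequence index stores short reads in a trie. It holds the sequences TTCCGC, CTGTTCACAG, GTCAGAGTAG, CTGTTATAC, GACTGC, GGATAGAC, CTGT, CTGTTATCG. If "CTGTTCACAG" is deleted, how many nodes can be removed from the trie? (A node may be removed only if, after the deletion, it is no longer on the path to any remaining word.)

5

A node on "CTGTTCACAG"'s path can go only if nothing else ends at it or branches off below it.
The suffix "CACAG" (5 nodes) is used only by "CTGTTCACAG"; the node for "CTGTT" still has the child "A", so pruning stops there.
Nodes removed: 5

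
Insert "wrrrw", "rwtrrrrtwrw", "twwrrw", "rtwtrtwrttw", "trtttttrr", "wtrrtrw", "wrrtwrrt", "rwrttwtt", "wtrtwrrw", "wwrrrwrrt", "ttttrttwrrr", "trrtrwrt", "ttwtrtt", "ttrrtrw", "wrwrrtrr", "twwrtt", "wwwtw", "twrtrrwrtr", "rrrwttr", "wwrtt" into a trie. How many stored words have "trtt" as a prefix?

1

Traverse to the node for "trtt", then collect every word in that subtree.
Matches: "trtttttrr"
Count: 1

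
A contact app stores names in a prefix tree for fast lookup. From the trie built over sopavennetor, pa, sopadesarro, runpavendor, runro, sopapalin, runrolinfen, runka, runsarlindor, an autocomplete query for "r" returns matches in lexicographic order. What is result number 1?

Words with prefix "r", in lexicographic order: "runka", "runpavendor", "runro", "runrolinfen", "runsarlindor"
The 1st is runka.

runka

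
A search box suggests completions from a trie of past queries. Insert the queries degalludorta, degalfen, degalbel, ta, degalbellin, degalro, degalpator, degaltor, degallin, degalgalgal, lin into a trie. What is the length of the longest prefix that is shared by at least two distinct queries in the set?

8

The deepest shared node is where two words last agree before diverging.
"degalbel" and "degalbellin" agree on "degalbel" (8 characters) before diverging; nothing deeper is shared.
Longest shared-prefix length: 8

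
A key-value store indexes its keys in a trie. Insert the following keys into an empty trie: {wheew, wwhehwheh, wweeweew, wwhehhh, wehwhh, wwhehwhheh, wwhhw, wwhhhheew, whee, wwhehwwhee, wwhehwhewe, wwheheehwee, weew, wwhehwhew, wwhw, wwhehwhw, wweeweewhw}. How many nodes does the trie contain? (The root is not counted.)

54

For each word, the new-node count is its length minus the longest prefix already in the trie:
  "wheew" → 5 new (w, h, e, e, w)
  "wwhehwheh" → prefix "w" already present; 8 new (w, h, e, h, w, h, e, h)
  "wweeweew" → prefix "ww" already present; 6 new (e, e, w, e, e, w)
  "wwhehhh" → prefix "wwheh" already present; 2 new (h, h)
  "wehwhh" → prefix "w" already present; 5 new (e, h, w, h, h)
  "wwhehwhheh" → prefix "wwhehwh" already present; 3 new (h, e, h)
  "wwhhw" → prefix "wwh" already present; 2 new (h, w)
  "wwhhhheew" → prefix "wwhh" already present; 5 new (h, h, e, e, w)
  "whee" → prefix "whee" already present; 0 new (none)
  "wwhehwwhee" → prefix "wwhehw" already present; 4 new (w, h, e, e)
  "wwhehwhewe" → prefix "wwhehwhe" already present; 2 new (w, e)
  "wwheheehwee" → prefix "wwheh" already present; 6 new (e, e, h, w, e, e)
  "weew" → prefix "we" already present; 2 new (e, w)
  "wwhehwhew" → prefix "wwhehwhew" already present; 0 new (none)
  "wwhw" → prefix "wwh" already present; 1 new (w)
  "wwhehwhw" → prefix "wwhehwh" already present; 1 new (w)
  "wweeweewhw" → prefix "wweeweew" already present; 2 new (h, w)
Total nodes = 5 + 8 + 6 + 2 + 5 + 3 + 2 + 5 + 0 + 4 + 2 + 6 + 2 + 0 + 1 + 1 + 2 = 54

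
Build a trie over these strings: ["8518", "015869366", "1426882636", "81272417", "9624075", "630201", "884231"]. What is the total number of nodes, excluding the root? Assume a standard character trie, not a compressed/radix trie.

48

Insert word by word; a character creates a node only if that edge doesn't already exist:
  "8518" → 4 new (8, 5, 1, 8)
  "015869366" → 9 new (0, 1, 5, 8, 6, 9, 3, 6, 6)
  "1426882636" → 10 new (1, 4, 2, 6, 8, 8, 2, 6, 3, 6)
  "81272417" → prefix "8" already present; 7 new (1, 2, 7, 2, 4, 1, 7)
  "9624075" → 7 new (9, 6, 2, 4, 0, 7, 5)
  "630201" → 6 new (6, 3, 0, 2, 0, 1)
  "884231" → prefix "8" already present; 5 new (8, 4, 2, 3, 1)
Total nodes = 4 + 9 + 10 + 7 + 7 + 6 + 5 = 48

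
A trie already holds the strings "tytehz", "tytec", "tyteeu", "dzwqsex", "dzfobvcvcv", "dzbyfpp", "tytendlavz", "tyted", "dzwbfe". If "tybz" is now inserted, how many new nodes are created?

2

The longest prefix of "tybz" already in the trie is "ty" (length 2).
Each of the 2 remaining characters creates one node.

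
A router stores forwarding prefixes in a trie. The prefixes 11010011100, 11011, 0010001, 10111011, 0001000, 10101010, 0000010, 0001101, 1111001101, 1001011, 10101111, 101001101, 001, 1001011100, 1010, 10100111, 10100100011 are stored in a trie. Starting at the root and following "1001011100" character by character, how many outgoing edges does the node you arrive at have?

0

Walk "1001011100" from the root, arriving at one node.
No stored string extends past "1001011100".
That node has 0 child edges.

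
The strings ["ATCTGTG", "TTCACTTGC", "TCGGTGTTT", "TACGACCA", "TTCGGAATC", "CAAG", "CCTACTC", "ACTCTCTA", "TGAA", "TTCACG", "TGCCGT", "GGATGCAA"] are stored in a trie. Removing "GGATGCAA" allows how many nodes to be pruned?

After clearing the end-marker at "GGATGCAA", prune upward until reaching a node still needed by another word.
No other word shares any prefix with "GGATGCAA", so all 8 of its nodes go.
Nodes removed: 8

8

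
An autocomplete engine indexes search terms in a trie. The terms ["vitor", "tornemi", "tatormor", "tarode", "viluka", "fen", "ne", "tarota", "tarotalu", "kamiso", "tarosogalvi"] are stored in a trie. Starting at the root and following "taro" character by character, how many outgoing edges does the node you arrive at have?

Follow the path "taro" to its node, then look at its outgoing edges.
Characters that immediately follow "taro" among the stored strings: {d, s, t}.
That node has 3 child edges.

3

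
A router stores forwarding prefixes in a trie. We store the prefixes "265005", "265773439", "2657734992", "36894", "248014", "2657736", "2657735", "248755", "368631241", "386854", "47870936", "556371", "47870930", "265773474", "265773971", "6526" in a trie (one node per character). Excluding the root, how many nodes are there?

65

Trace insertions, counting only characters that open a new branch:
  "265005" → 6 new (2, 6, 5, 0, 0, 5)
  "265773439" → prefix "265" already present; 6 new (7, 7, 3, 4, 3, 9)
  "2657734992" → prefix "2657734" already present; 3 new (9, 9, 2)
  "36894" → 5 new (3, 6, 8, 9, 4)
  "248014" → prefix "2" already present; 5 new (4, 8, 0, 1, 4)
  "2657736" → prefix "265773" already present; 1 new (6)
  "2657735" → prefix "265773" already present; 1 new (5)
  "248755" → prefix "248" already present; 3 new (7, 5, 5)
  "368631241" → prefix "368" already present; 6 new (6, 3, 1, 2, 4, 1)
  "386854" → prefix "3" already present; 5 new (8, 6, 8, 5, 4)
  "47870936" → 8 new (4, 7, 8, 7, 0, 9, 3, 6)
  "556371" → 6 new (5, 5, 6, 3, 7, 1)
  "47870930" → prefix "4787093" already present; 1 new (0)
  "265773474" → prefix "2657734" already present; 2 new (7, 4)
  "265773971" → prefix "265773" already present; 3 new (9, 7, 1)
  "6526" → 4 new (6, 5, 2, 6)
Total nodes = 6 + 6 + 3 + 5 + 5 + 1 + 1 + 3 + 6 + 5 + 8 + 6 + 1 + 2 + 3 + 4 = 65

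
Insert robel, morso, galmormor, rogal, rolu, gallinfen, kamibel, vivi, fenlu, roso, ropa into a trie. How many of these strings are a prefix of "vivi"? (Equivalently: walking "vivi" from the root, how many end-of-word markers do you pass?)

Check each prefix of "vivi" against the stored set — each match is an end-marker on the path.
Prefixes of the query that are stored words: "vivi"
Count: 1

1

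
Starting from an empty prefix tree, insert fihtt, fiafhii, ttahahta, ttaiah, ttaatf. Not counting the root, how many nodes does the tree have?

24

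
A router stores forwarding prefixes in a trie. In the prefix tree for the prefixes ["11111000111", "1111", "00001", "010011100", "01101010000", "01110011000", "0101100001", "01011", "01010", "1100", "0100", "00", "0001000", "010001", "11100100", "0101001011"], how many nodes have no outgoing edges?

A leaf is a node with no children — equivalently, the end of a word that is not a proper prefix of any other stored word.
Those words: "00001", "0001000", "010001", "010011100", "0101001011", "0101100001", "01101010000", "01110011000", "1100", "11100100", "11111000111"
Leaf count: 11

11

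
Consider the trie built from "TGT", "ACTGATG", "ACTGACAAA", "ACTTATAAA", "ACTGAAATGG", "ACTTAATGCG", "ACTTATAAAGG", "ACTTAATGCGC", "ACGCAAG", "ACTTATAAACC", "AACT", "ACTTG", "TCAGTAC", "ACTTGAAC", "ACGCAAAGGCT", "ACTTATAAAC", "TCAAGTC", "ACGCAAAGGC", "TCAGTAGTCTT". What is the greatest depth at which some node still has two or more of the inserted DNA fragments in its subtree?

Look for the deepest trie node that still has at least two words in its subtree.
"ACGCAAAGGC" and "ACGCAAAGGCT" agree on "ACGCAAAGGC" (10 characters) before diverging; nothing deeper is shared.
Longest shared-prefix length: 10

10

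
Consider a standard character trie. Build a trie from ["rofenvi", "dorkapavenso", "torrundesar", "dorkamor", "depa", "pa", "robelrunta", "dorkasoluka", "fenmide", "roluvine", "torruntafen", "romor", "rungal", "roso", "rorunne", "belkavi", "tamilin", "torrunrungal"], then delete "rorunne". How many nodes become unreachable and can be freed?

A node on "rorunne"'s path can go only if nothing else ends at it or branches off below it.
The suffix "runne" (5 nodes) is used only by "rorunne"; the node for "ro" still has the child "f", so pruning stops there.
Nodes removed: 5

5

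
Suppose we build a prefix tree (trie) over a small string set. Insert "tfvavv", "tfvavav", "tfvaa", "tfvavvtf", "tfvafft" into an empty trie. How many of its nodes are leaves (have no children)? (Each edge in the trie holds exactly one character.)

4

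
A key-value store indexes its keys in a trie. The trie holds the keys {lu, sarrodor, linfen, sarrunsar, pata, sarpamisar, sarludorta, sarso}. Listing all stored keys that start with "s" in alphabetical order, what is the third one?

sarrodor

Words with prefix "s", in lexicographic order: "sarludorta", "sarpamisar", "sarrodor", "sarrunsar", "sarso"
The 3rd is sarrodor.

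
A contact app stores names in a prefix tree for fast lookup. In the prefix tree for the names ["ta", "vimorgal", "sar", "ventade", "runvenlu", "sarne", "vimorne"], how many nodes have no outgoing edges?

6

A leaf is a node with no children — equivalently, the end of a word that is not a proper prefix of any other stored word.
Those words: "runvenlu", "sarne", "ta", "ventade", "vimorgal", "vimorne"
Leaf count: 6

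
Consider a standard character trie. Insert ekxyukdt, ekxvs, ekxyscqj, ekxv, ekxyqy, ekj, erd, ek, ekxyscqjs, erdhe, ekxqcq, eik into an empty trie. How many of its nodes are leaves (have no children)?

A leaf is a node with no children — equivalently, the end of a word that is not a proper prefix of any other stored word.
Those words: "eik", "ekj", "ekxqcq", "ekxvs", "ekxyqy", "ekxyscqjs", "ekxyukdt", "erdhe"
Leaf count: 8

8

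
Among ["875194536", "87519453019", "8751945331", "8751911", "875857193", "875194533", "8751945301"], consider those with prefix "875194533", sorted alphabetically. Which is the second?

8751945331

DFS of the "875194533" subtree visits, in order: "875194533", "8751945331"
Position 2: 8751945331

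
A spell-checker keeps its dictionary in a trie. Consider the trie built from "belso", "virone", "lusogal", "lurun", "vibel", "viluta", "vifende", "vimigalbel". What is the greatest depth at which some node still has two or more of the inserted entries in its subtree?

Look for the deepest trie node that still has at least two words in its subtree.
"lurun" and "lusogal" agree on "lu" (2 characters) before diverging; nothing deeper is shared.
Longest shared-prefix length: 2

2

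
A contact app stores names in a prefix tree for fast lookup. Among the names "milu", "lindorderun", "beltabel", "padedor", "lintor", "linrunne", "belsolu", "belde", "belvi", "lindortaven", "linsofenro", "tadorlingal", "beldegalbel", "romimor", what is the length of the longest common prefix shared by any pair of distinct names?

6

The deepest shared node is where two words last agree before diverging.
e.g. "lindorderun" and "lindortaven" share the prefix "lindor" of length 6; no pair shares a longer one.
Longest shared-prefix length: 6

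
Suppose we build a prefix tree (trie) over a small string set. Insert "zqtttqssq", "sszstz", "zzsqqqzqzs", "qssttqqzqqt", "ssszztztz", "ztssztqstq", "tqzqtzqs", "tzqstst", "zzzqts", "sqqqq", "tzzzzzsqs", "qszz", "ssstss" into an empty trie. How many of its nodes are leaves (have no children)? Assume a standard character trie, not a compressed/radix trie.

13

A leaf is a node with no children — equivalently, the end of a word that is not a proper prefix of any other stored word.
Those words: "qssttqqzqqt", "qszz", "sqqqq", "ssstss", "ssszztztz", "sszstz", "tqzqtzqs", "tzqstst", "tzzzzzsqs", "zqtttqssq", "ztssztqstq", "zzsqqqzqzs", "zzzqts"
Leaf count: 13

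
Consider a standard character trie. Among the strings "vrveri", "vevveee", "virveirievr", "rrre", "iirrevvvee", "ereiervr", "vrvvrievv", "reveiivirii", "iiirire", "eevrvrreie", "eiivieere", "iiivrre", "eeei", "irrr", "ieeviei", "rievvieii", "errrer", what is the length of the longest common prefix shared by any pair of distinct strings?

3

Look for the deepest trie node that still has at least two words in its subtree.
"iiirire" and "iiivrre" agree on "iii" (3 characters) before diverging; nothing deeper is shared.
Longest shared-prefix length: 3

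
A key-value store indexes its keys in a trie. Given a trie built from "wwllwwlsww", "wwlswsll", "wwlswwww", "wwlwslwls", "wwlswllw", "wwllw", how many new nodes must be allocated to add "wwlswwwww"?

1

"wwlswwww" is already a path in the trie; the remaining "w" must be added.
New nodes needed: |"wwlswwwww"| − 8 = 9 − 8 = 1.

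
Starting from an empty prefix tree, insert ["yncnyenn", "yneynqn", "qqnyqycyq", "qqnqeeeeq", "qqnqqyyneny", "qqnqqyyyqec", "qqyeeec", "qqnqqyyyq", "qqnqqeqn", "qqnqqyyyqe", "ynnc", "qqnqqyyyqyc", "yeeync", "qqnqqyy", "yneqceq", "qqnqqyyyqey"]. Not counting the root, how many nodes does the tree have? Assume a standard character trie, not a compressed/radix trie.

61

Count nodes per top-level branch (shared prefixes stored once):
  'q'-branch (qqnqeeeeq, qqnqqeqn, qqnqqyy, qqnqqyyneny, qqnqqyyyq, qqnqqyyyqe, qqnqqyyyqec, qqnqqyyyqey, qqnqqyyyqyc, qqnyqycyq, qqyeeec): 37 nodes
  'y'-branch (yeeync, yncnyenn, yneqceq, yneynqn, ynnc): 24 nodes
Sum: 61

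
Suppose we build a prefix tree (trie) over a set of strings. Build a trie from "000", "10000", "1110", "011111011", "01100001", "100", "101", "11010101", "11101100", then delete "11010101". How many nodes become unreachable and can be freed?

A node on "11010101"'s path can go only if nothing else ends at it or branches off below it.
The suffix "010101" (6 nodes) is used only by "11010101"; the node for "11" still has the child "1", so pruning stops there.
Nodes removed: 6

6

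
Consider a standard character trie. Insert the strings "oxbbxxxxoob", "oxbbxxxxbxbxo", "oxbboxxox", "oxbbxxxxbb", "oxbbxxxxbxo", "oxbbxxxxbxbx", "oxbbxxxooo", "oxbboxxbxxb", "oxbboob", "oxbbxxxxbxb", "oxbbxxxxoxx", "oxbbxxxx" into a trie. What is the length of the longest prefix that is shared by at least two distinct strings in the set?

The deepest shared node is where two words last agree before diverging.
"oxbbxxxxbxbx" and "oxbbxxxxbxbxo" agree on "oxbbxxxxbxbx" (12 characters) before diverging; nothing deeper is shared.
Longest shared-prefix length: 12

12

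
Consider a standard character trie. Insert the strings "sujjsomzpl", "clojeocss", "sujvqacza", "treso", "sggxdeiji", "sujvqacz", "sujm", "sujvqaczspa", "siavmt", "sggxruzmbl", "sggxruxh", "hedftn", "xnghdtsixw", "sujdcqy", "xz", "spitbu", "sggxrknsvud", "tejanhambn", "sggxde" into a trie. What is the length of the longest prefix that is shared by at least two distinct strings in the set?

8

Equivalently: take the maximum, over all pairs, of their longest common prefix length.
"sujvqacz" and "sujvqacza" agree on "sujvqacz" (8 characters) before diverging; nothing deeper is shared.
Longest shared-prefix length: 8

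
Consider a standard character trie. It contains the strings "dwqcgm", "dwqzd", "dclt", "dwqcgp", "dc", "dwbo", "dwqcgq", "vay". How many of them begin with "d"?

7

Filter for entries beginning with "d":
Words under "d": dc, dclt, dwbo, dwqcgm, dwqcgp, dwqcgq, dwqzd
Count: 7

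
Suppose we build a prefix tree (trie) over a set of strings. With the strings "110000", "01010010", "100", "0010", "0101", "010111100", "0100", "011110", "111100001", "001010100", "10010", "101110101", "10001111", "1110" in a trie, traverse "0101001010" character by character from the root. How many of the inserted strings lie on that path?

Check each prefix of "0101001010" against the stored set — each match is an end-marker on the path.
Prefixes of the query that are stored words: "0101", "01010010"
Count: 2

2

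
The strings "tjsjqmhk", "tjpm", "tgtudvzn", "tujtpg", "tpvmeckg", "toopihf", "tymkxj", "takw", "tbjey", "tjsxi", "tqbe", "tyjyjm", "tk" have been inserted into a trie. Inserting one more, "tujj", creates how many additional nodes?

1

Walking "tujj" from the root, the first 3 characters ("tuj") follow existing edges; "j" is the first miss.
New nodes needed: |"tujj"| − 3 = 4 − 3 = 1.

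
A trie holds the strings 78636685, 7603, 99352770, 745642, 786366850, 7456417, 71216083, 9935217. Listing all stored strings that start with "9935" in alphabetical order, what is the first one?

9935217

DFS of the "9935" subtree visits, in order: "9935217", "99352770"
The 1st is 9935217.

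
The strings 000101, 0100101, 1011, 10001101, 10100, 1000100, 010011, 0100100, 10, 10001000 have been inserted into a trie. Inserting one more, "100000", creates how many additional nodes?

2

Walking "100000" from the root, the first 4 characters ("1000") follow existing edges; "0" is the first miss.
So 6 − 4 = 2 new nodes.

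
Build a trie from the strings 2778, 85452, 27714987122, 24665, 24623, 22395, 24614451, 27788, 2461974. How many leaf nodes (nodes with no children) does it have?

8

A leaf is a node with no children — equivalently, the end of a word that is not a proper prefix of any other stored word.
Those words: "22395", "24614451", "2461974", "24623", "24665", "27714987122", "27788", "85452"
Leaf count: 8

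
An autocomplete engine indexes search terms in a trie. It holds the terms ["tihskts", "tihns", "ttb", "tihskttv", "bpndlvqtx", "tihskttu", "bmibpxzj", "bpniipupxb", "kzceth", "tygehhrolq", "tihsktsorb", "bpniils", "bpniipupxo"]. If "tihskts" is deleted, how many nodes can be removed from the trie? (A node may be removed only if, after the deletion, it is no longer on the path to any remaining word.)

0

Walk "tihskts" from the leaf back toward the root, removing each node that no remaining word uses.
Every node on "tihskts" is still needed (e.g. by "tihsktsorb"), so nothing is freed.
Nodes removed: 0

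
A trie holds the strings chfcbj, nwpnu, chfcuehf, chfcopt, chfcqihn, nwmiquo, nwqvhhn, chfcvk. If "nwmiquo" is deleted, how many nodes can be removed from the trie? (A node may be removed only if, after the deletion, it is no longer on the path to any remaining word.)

After clearing the end-marker at "nwmiquo", prune upward until reaching a node still needed by another word.
The suffix "miquo" (5 nodes) is used only by "nwmiquo"; the node for "nw" still has the child "p", so pruning stops there.
Nodes removed: 5

5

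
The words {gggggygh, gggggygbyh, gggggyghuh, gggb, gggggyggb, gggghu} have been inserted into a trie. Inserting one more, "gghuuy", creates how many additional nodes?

4

Walking "gghuuy" from the root, the first 2 characters ("gg") follow existing edges; "h" is the first miss.
New nodes needed: |"gghuuy"| − 2 = 6 − 2 = 4.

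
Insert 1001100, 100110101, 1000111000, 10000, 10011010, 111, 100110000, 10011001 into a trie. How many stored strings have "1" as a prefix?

Walk to "1"; the words in its subtree are exactly those with that prefix.
Matches: "10000", "1000111000", "1001100", "100110000", "10011001", "10011010", "100110101", "111"
Count: 8

8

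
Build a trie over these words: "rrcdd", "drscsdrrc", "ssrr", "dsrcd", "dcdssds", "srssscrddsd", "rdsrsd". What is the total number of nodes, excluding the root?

43

Count nodes per top-level branch (shared prefixes stored once):
  'd'-branch (dcdssds, drscsdrrc, dsrcd): 19 nodes
  'r'-branch (rdsrsd, rrcdd): 10 nodes
  's'-branch (srssscrddsd, ssrr): 14 nodes
Sum: 43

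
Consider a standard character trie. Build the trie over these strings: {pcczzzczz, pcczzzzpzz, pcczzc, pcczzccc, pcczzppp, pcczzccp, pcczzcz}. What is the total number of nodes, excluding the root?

21

Trie structure (* marks end of a word):
(root)
└─ p
   └─ c
      └─ c
         └─ z
            └─ z
               ├─ c *
               │  ├─ c
               │  │  ├─ c *
               │  │  └─ p *
               │  └─ z *
               ├─ p
               │  └─ p
               │     └─ p *
               └─ z
                  ├─ c
                  │  └─ z
                  │     └─ z *
                  └─ z
                     └─ p
                        └─ z
                           └─ z *
Counting every labelled node above: 21.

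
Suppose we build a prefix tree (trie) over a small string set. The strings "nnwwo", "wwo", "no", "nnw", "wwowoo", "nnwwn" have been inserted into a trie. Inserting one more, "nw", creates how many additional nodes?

The longest prefix of "nw" already in the trie is "n" (length 1).
New nodes needed: |"nw"| − 1 = 2 − 1 = 1.

1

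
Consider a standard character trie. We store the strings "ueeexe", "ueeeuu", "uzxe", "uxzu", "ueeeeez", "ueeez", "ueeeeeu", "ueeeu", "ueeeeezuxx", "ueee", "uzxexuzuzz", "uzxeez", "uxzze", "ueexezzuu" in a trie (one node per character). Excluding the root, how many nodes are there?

38

Insert word by word; a character creates a node only if that edge doesn't already exist:
  "ueeexe" → 6 new (u, e, e, e, x, e)
  "ueeeuu" → prefix "ueee" already present; 2 new (u, u)
  "uzxe" → prefix "u" already present; 3 new (z, x, e)
  "uxzu" → prefix "u" already present; 3 new (x, z, u)
  "ueeeeez" → prefix "ueee" already present; 3 new (e, e, z)
  "ueeez" → prefix "ueee" already present; 1 new (z)
  "ueeeeeu" → prefix "ueeeee" already present; 1 new (u)
  "ueeeu" → prefix "ueeeu" already present; 0 new (none)
  "ueeeeezuxx" → prefix "ueeeeez" already present; 3 new (u, x, x)
  "ueee" → prefix "ueee" already present; 0 new (none)
  "uzxexuzuzz" → prefix "uzxe" already present; 6 new (x, u, z, u, z, z)
  "uzxeez" → prefix "uzxe" already present; 2 new (e, z)
  "uxzze" → prefix "uxz" already present; 2 new (z, e)
  "ueexezzuu" → prefix "uee" already present; 6 new (x, e, z, z, u, u)
Total nodes = 6 + 2 + 3 + 3 + 3 + 1 + 1 + 0 + 3 + 0 + 6 + 2 + 2 + 6 = 38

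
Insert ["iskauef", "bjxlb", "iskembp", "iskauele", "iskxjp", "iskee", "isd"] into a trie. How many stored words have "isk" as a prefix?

5

Traverse to the node for "isk", then collect every word in that subtree.
Words under "isk": iskauef, iskauele, iskee, iskembp, iskxjp
Count: 5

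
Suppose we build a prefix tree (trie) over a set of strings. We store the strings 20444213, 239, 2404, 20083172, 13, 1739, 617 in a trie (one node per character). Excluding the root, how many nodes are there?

Trie structure (* marks end of a word):
(root)
├─ 1
│  ├─ 3 *
│  └─ 7
│     └─ 3
│        └─ 9 *
├─ 2
│  ├─ 0
│  │  ├─ 0
│  │  │  └─ 8
│  │  │     └─ 3
│  │  │        └─ 1
│  │  │           └─ 7
│  │  │              └─ 2 *
│  │  └─ 4
│  │     └─ 4
│  │        └─ 4
│  │           └─ 2
│  │              └─ 1
│  │                 └─ 3 *
│  ├─ 3
│  │  └─ 9 *
│  └─ 4
│     └─ 0
│        └─ 4 *
└─ 6
   └─ 1
      └─ 7 *
Counting every labelled node above: 27.

27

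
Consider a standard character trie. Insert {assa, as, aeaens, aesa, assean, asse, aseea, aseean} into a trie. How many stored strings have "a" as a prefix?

8

Traverse to the node for "a", then collect every word in that subtree.
Words under "a": aeaens, aesa, as, aseea, aseean, assa, asse, assean
Count: 8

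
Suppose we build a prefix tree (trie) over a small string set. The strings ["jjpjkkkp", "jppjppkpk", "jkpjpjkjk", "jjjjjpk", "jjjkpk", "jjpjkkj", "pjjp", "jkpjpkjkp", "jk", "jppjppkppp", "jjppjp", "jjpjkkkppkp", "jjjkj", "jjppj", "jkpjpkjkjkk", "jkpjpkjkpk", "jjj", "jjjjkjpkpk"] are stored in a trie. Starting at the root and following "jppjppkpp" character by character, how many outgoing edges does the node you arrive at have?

The children of the "jppjppkpp" node are the distinct next characters among strings starting with "jppjppkpp".
Distinct next characters after "jppjppkpp": p.
That node has 1 child edge.

1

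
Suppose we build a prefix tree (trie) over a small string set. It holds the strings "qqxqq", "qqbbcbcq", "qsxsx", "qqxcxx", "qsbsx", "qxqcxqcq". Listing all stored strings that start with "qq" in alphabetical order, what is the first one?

qqbbcbcq

DFS of the "qq" subtree visits, in order: "qqbbcbcq", "qqxcxx", "qqxqq"
Position 1: qqbbcbcq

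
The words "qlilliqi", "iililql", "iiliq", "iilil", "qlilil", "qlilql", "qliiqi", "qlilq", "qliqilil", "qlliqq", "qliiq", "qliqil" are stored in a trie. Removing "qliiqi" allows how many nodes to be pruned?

1

A node on "qliiqi"'s path can go only if nothing else ends at it or branches off below it.
The suffix "i" (1 node) is used only by "qliiqi"; "qliiq" is itself a stored word, so pruning stops there.
Nodes removed: 1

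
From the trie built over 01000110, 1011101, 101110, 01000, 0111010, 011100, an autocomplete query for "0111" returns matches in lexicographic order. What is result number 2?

Words with prefix "0111", in lexicographic order: "011100", "0111010"
Position 2: 0111010

0111010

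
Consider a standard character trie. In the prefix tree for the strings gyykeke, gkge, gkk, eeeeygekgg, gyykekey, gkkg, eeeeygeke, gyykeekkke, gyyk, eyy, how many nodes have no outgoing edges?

7

Leaves are exactly the stored words that no other stored word extends.
Those words: "eeeeygeke", "eeeeygekgg", "eyy", "gkge", "gkkg", "gyykeekkke", "gyykekey"
Leaf count: 7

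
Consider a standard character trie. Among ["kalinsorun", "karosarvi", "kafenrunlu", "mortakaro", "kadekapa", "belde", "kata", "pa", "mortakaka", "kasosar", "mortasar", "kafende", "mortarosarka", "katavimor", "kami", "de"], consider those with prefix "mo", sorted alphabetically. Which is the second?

mortakaro

Filter for "mo…" and sort: "mortakaka", "mortakaro", "mortarosarka", "mortasar"
Position 2: mortakaro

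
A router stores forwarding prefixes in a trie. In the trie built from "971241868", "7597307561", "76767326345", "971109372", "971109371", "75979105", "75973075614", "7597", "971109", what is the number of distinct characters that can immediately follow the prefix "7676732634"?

1

Walk "7676732634" from the root, arriving at one node.
Characters that immediately follow "7676732634" among the stored strings: {5}.
That node has 1 child edge.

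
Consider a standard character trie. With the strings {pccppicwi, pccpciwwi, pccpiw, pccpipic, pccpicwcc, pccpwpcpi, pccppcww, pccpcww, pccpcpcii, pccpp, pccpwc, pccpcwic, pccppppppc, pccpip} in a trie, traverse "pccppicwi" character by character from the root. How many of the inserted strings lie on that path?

Walk "pccppicwi" from the root; an end-of-word marker is hit whenever a stored word is a prefix of "pccppicwi".
Prefixes of the query that are stored words: "pccpp", "pccppicwi"
Count: 2

2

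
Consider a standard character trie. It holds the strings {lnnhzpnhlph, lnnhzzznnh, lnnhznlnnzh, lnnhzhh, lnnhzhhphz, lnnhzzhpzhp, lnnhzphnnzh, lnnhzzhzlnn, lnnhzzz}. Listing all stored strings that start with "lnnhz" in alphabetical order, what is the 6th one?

lnnhzzhpzhp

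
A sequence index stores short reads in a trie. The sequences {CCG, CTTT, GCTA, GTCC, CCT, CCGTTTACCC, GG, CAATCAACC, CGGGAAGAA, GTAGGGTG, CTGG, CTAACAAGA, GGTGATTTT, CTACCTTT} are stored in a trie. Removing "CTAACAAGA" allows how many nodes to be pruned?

6

After clearing the end-marker at "CTAACAAGA", prune upward until reaching a node still needed by another word.
The suffix "ACAAGA" (6 nodes) is used only by "CTAACAAGA"; the node for "CTA" still has the child "C", so pruning stops there.
Nodes removed: 6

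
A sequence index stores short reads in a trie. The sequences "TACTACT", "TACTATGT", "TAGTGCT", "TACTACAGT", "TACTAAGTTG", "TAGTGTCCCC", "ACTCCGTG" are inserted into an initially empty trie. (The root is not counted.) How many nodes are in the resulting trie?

36

Trie structure (* marks end of a word):
(root)
├─ A
│  └─ C
│     └─ T
│        └─ C
│           └─ C
│              └─ G
│                 └─ T
│                    └─ G *
└─ T
   └─ A
      ├─ C
      │  └─ T
      │     └─ A
      │        ├─ A
      │        │  └─ G
      │        │     └─ T
      │        │        └─ T
      │        │           └─ G *
      │        ├─ C
      │        │  ├─ A
      │        │  │  └─ G
      │        │  │     └─ T *
      │        │  └─ T *
      │        └─ T
      │           └─ G
      │              └─ T *
      └─ G
         └─ T
            └─ G
               ├─ C
               │  └─ T *
               └─ T
                  └─ C
                     └─ C
                        └─ C
                           └─ C *
Counting every labelled node above: 36.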